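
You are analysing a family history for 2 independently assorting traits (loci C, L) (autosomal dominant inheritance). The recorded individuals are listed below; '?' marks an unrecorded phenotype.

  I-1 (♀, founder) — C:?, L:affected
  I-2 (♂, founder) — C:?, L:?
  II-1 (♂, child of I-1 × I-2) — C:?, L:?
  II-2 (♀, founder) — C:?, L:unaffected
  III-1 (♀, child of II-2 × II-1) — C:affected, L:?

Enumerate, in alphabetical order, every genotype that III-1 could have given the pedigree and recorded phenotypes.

C/I-1 ? ·: cc|Cc|CC
C/I-2 ? ·: cc|Cc|CC
C/II-1 ? I-1×I-2: cc|Cc|CC
C/II-2 ? ·: cc|Cc|CC
C/III-1 aff II-2×II-1: Cc|CC
⇒ C over [I-1,I-2,II-1,II-2,III-1]: 59 consistent
L/I-1 aff ·: Ll|LL
L/I-2 ? ·: ll|Ll|LL
L/II-1 ? I-1×I-2: ll|Ll|LL
L/II-2 un ·: ll
L/III-1 ? II-2×II-1: ll|Ll
⇒ L over [I-1,I-2,II-1,II-2,III-1]: 16 consistent

III-1 ∈ {CC Ll, CC ll, Cc Ll, Cc ll}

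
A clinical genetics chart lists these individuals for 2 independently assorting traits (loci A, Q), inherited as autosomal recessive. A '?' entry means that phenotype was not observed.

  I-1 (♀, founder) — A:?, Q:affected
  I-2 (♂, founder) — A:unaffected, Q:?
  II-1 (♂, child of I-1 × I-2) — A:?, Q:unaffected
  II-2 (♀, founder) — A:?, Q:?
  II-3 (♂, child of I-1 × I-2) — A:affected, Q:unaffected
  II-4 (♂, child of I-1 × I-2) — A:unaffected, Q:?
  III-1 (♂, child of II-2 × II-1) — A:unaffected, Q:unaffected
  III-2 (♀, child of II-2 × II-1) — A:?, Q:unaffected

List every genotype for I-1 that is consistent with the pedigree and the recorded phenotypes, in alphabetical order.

A/I-1 ? ·: Aa|aa
A/I-2 un ·: Aa
A/II-1 ? I-1×I-2: AA|Aa|aa
A/II-2 ? ·: AA|Aa|aa
A/II-3 aff I-1×I-2: aa
A/II-4 un I-1×I-2: AA|Aa
A/III-1 un II-2×II-1: AA|Aa
A/III-2 ? II-2×II-1: AA|Aa|aa
⇒ A over [I-1,I-2,II-1,II-2,II-3,II-4,III-1,III-2]: 57 consistent
Q/I-1 aff ·: qq
Q/I-2 ? ·: QQ|Qq
Q/II-1 un I-1×I-2: Qq
Q/II-2 ? ·: QQ|Qq|qq
Q/II-3 un I-1×I-2: Qq
Q/II-4 ? I-1×I-2: Qq|qq
Q/III-1 un II-2×II-1: QQ|Qq
Q/III-2 un II-2×II-1: QQ|Qq
⇒ Q over [I-1,I-2,II-1,II-2,II-3,II-4,III-1,III-2]: 27 consistent

I-1 ∈ {Aa qq, aa qq}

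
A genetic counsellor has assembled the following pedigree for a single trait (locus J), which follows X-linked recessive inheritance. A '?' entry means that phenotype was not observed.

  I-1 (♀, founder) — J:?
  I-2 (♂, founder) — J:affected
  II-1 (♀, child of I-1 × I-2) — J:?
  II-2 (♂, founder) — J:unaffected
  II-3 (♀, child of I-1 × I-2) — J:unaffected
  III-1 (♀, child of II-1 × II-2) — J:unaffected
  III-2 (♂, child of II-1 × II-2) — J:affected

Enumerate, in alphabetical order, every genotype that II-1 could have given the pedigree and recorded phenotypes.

II-1 ∈ {X^JX^j, X^jX^j}

J/I-1 ? ·: X^JX^J|X^JX^j
J/I-2 aff ·: X^jY
J/II-1 ? I-1×I-2: X^JX^j|X^jX^j
J/II-2 un ·: X^JY
J/II-3 un I-1×I-2: X^JX^j
J/III-1 un II-1×II-2: X^JX^J|X^JX^j
J/III-2 aff II-1×II-2: X^jY
⇒ J over [I-1,I-2,II-1,II-2,II-3,III-1,III-2]: 5 consistent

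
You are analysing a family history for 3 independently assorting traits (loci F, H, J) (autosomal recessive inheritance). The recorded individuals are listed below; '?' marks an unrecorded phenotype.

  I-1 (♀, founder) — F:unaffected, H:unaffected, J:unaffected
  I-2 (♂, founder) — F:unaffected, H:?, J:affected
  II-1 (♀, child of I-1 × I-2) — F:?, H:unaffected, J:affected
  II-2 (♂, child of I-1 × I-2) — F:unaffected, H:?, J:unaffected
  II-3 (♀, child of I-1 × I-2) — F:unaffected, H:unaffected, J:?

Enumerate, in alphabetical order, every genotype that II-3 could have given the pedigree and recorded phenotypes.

II-3 ∈ {FF HH Jj, FF HH jj, FF Hh Jj, FF Hh jj, Ff HH Jj, Ff HH jj, Ff Hh Jj, Ff Hh jj}

F/I-1 un ·: FF|Ff
F/I-2 un ·: FF|Ff
F/II-1 ? I-1×I-2: FF|Ff|ff
F/II-2 un I-1×I-2: FF|Ff
F/II-3 un I-1×I-2: FF|Ff
⇒ F over [I-1,I-2,II-1,II-2,II-3]: 29 consistent
H/I-1 un ·: HH|Hh
H/I-2 ? ·: HH|Hh|hh
H/II-1 un I-1×I-2: HH|Hh
H/II-2 ? I-1×I-2: HH|Hh|hh
H/II-3 un I-1×I-2: HH|Hh
⇒ H over [I-1,I-2,II-1,II-2,II-3]: 32 consistent
J/I-1 un ·: Jj
J/I-2 aff ·: jj
J/II-1 aff I-1×I-2: jj
J/II-2 un I-1×I-2: Jj
J/II-3 ? I-1×I-2: Jj|jj
⇒ J over [I-1,I-2,II-1,II-2,II-3]: 2 consistent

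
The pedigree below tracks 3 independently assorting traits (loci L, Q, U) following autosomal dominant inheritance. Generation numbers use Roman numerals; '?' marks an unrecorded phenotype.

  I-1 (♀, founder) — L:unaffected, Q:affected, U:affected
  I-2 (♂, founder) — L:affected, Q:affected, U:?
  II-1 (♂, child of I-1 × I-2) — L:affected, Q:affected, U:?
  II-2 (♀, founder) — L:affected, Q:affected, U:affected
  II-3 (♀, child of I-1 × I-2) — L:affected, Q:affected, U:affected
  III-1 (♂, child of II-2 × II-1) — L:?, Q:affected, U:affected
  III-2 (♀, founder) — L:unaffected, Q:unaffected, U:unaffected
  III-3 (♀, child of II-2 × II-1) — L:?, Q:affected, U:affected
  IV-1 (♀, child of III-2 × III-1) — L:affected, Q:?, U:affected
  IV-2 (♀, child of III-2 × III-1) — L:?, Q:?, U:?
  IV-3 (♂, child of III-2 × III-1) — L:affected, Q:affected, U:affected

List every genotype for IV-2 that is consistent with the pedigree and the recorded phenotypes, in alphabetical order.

IV-2 ∈ {Ll Qq Uu, Ll Qq uu, Ll qq Uu, Ll qq uu, ll Qq Uu, ll Qq uu, ll qq Uu, ll qq uu}

L/I-1 un ·: ll
L/I-2 aff ·: Ll|LL
L/II-1 aff I-1×I-2: Ll
L/II-2 aff ·: Ll|LL
L/II-3 aff I-1×I-2: Ll
L/III-1 ? II-2×II-1: Ll|LL
L/III-2 un ·: ll
L/III-3 ? II-2×II-1: ll|Ll|LL
L/IV-1 aff III-2×III-1: Ll
L/IV-2 ? III-2×III-1: ll|Ll
L/IV-3 aff III-2×III-1: Ll
⇒ L over [I-1,I-2,II-1,II-2,II-3,III-1,III-2,III-3,IV-1,IV-2,IV-3]: 30 consistent
Q/I-1 aff ·: Qq|QQ
Q/I-2 aff ·: Qq|QQ
Q/II-1 aff I-1×I-2: Qq|QQ
Q/II-2 aff ·: Qq|QQ
Q/II-3 aff I-1×I-2: Qq|QQ
Q/III-1 aff II-2×II-1: Qq|QQ
Q/III-2 un ·: qq
Q/III-3 aff II-2×II-1: Qq|QQ
Q/IV-1 ? III-2×III-1: qq|Qq
Q/IV-2 ? III-2×III-1: qq|Qq
Q/IV-3 aff III-2×III-1: Qq
⇒ Q over [I-1,I-2,II-1,II-2,II-3,III-1,III-2,III-3,IV-1,IV-2,IV-3]: 197 consistent
U/I-1 aff ·: Uu|UU
U/I-2 ? ·: uu|Uu|UU
U/II-1 ? I-1×I-2: uu|Uu|UU
U/II-2 aff ·: Uu|UU
U/II-3 aff I-1×I-2: Uu|UU
U/III-1 aff II-2×II-1: Uu|UU
U/III-2 un ·: uu
U/III-3 aff II-2×II-1: Uu|UU
U/IV-1 aff III-2×III-1: Uu
U/IV-2 ? III-2×III-1: uu|Uu
U/IV-3 aff III-2×III-1: Uu
⇒ U over [I-1,I-2,II-1,II-2,II-3,III-1,III-2,III-3,IV-1,IV-2,IV-3]: 157 consistent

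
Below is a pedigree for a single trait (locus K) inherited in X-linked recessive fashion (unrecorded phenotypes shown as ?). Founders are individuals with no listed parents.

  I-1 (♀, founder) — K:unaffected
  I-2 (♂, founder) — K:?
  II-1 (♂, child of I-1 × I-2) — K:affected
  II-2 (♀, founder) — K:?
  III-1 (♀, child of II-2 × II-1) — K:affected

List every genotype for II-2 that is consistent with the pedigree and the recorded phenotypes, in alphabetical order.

II-2 ∈ {X^KX^k, X^kX^k}

K/I-1 un ·: X^KX^k
K/I-2 ? ·: X^KY|X^kY
K/II-1 aff I-1×I-2: X^kY
K/II-2 ? ·: X^KX^k|X^kX^k
K/III-1 aff II-2×II-1: X^kX^k
⇒ K over [I-1,I-2,II-1,II-2,III-1]: 4 consistent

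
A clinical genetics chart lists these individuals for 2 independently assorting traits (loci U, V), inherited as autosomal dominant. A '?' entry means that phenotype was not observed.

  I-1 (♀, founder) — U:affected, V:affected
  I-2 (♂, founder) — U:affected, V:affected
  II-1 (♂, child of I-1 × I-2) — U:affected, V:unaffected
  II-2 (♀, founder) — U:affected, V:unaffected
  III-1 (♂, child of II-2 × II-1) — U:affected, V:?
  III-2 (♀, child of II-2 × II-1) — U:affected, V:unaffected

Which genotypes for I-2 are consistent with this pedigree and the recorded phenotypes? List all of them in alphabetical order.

I-2 ∈ {UU Vv, Uu Vv}

U/I-1 aff ·: Uu|UU
U/I-2 aff ·: Uu|UU
U/II-1 aff I-1×I-2: Uu|UU
U/II-2 aff ·: Uu|UU
U/III-1 aff II-2×II-1: Uu|UU
U/III-2 aff II-2×II-1: Uu|UU
⇒ U over [I-1,I-2,II-1,II-2,III-1,III-2]: 44 consistent
V/I-1 aff ·: Vv
V/I-2 aff ·: Vv
V/II-1 un I-1×I-2: vv
V/II-2 un ·: vv
V/III-1 ? II-2×II-1: vv
V/III-2 un II-2×II-1: vv
⇒ V over [I-1,I-2,II-1,II-2,III-1,III-2]: 1 consistent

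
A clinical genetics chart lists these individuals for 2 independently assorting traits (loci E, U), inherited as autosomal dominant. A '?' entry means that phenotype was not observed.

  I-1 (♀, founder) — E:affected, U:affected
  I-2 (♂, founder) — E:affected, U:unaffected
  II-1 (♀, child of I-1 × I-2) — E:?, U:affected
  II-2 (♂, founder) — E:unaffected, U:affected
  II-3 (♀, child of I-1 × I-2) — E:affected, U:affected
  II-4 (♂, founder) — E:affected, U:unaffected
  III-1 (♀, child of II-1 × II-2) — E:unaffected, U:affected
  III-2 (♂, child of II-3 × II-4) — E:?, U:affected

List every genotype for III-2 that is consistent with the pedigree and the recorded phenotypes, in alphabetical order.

E/I-1 aff ·: Ee|EE
E/I-2 aff ·: Ee|EE
E/II-1 ? I-1×I-2: ee|Ee
E/II-2 un ·: ee
E/II-3 aff I-1×I-2: Ee|EE
E/II-4 aff ·: Ee|EE
E/III-1 un II-1×II-2: ee
E/III-2 ? II-3×II-4: ee|Ee|EE
⇒ E over [I-1,I-2,II-1,II-2,II-3,II-4,III-1,III-2]: 32 consistent
U/I-1 aff ·: Uu|UU
U/I-2 un ·: uu
U/II-1 aff I-1×I-2: Uu
U/II-2 aff ·: Uu|UU
U/II-3 aff I-1×I-2: Uu
U/II-4 un ·: uu
U/III-1 aff II-1×II-2: Uu|UU
U/III-2 aff II-3×II-4: Uu
⇒ U over [I-1,I-2,II-1,II-2,II-3,II-4,III-1,III-2]: 8 consistent

III-2 ∈ {EE Uu, Ee Uu, ee Uu}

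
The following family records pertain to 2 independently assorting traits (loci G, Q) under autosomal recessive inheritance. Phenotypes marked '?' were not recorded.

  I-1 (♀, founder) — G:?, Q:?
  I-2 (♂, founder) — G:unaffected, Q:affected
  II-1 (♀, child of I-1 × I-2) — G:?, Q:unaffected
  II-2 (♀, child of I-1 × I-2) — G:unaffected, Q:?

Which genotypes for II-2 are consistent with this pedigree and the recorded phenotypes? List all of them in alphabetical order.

II-2 ∈ {GG Qq, GG qq, Gg Qq, Gg qq}

G/I-1 ? ·: GG|Gg|gg
G/I-2 un ·: GG|Gg
G/II-1 ? I-1×I-2: GG|Gg|gg
G/II-2 un I-1×I-2: GG|Gg
⇒ G over [I-1,I-2,II-1,II-2]: 18 consistent
Q/I-1 ? ·: QQ|Qq
Q/I-2 aff ·: qq
Q/II-1 un I-1×I-2: Qq
Q/II-2 ? I-1×I-2: Qq|qq
⇒ Q over [I-1,I-2,II-1,II-2]: 3 consistent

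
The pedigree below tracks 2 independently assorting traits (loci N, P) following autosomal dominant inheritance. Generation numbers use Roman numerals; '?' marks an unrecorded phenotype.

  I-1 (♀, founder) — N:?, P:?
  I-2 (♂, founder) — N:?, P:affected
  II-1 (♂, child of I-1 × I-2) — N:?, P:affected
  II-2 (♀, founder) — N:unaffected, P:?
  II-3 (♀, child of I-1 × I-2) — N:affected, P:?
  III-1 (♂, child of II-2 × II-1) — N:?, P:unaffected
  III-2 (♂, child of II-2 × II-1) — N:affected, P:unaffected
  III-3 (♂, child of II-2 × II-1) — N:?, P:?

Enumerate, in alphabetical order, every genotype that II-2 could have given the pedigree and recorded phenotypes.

N/I-1 ? ·: nn|Nn|NN
N/I-2 ? ·: nn|Nn|NN
N/II-1 ? I-1×I-2: Nn|NN
N/II-2 un ·: nn
N/II-3 aff I-1×I-2: Nn|NN
N/III-1 ? II-2×II-1: nn|Nn
N/III-2 aff II-2×II-1: Nn
N/III-3 ? II-2×II-1: nn|Nn
⇒ N over [I-1,I-2,II-1,II-2,II-3,III-1,III-2,III-3]: 47 consistent
P/I-1 ? ·: pp|Pp|PP
P/I-2 aff ·: Pp|PP
P/II-1 aff I-1×I-2: Pp
P/II-2 ? ·: pp|Pp
P/II-3 ? I-1×I-2: pp|Pp|PP
P/III-1 un II-2×II-1: pp
P/III-2 un II-2×II-1: pp
P/III-3 ? II-2×II-1: pp|Pp|PP
⇒ P over [I-1,I-2,II-1,II-2,II-3,III-1,III-2,III-3]: 50 consistent

II-2 ∈ {nn Pp, nn pp}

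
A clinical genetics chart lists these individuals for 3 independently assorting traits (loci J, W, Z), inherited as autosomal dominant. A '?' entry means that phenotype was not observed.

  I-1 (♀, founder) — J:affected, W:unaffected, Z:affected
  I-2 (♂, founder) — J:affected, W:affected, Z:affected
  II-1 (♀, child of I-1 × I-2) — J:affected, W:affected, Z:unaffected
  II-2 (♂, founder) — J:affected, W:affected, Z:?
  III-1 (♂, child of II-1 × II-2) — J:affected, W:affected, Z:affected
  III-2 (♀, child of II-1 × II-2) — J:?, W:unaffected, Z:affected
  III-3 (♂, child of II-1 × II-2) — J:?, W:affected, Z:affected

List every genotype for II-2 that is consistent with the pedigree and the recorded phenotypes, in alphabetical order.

J/I-1 aff ·: Jj|JJ
J/I-2 aff ·: Jj|JJ
J/II-1 aff I-1×I-2: Jj|JJ
J/II-2 aff ·: Jj|JJ
J/III-1 aff II-1×II-2: Jj|JJ
J/III-2 ? II-1×II-2: jj|Jj|JJ
J/III-3 ? II-1×II-2: jj|Jj|JJ
⇒ J over [I-1,I-2,II-1,II-2,III-1,III-2,III-3]: 114 consistent
W/I-1 un ·: ww
W/I-2 aff ·: Ww|WW
W/II-1 aff I-1×I-2: Ww
W/II-2 aff ·: Ww
W/III-1 aff II-1×II-2: Ww|WW
W/III-2 un II-1×II-2: ww
W/III-3 aff II-1×II-2: Ww|WW
⇒ W over [I-1,I-2,II-1,II-2,III-1,III-2,III-3]: 8 consistent
Z/I-1 aff ·: Zz
Z/I-2 aff ·: Zz
Z/II-1 un I-1×I-2: zz
Z/II-2 ? ·: Zz|ZZ
Z/III-1 aff II-1×II-2: Zz
Z/III-2 aff II-1×II-2: Zz
Z/III-3 aff II-1×II-2: Zz
⇒ Z over [I-1,I-2,II-1,II-2,III-1,III-2,III-3]: 2 consistent

II-2 ∈ {JJ Ww ZZ, JJ Ww Zz, Jj Ww ZZ, Jj Ww Zz}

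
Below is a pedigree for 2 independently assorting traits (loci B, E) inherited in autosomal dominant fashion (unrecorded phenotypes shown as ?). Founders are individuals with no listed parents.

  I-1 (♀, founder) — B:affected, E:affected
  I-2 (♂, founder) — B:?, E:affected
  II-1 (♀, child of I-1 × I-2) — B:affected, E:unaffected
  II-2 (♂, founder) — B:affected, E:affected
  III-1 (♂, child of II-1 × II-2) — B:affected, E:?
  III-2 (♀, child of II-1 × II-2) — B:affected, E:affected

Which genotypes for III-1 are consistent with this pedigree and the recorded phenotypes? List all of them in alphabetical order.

III-1 ∈ {BB Ee, BB ee, Bb Ee, Bb ee}

B/I-1 aff ·: Bb|BB
B/I-2 ? ·: bb|Bb|BB
B/II-1 aff I-1×I-2: Bb|BB
B/II-2 aff ·: Bb|BB
B/III-1 aff II-1×II-2: Bb|BB
B/III-2 aff II-1×II-2: Bb|BB
⇒ B over [I-1,I-2,II-1,II-2,III-1,III-2]: 60 consistent
E/I-1 aff ·: Ee
E/I-2 aff ·: Ee
E/II-1 un I-1×I-2: ee
E/II-2 aff ·: Ee|EE
E/III-1 ? II-1×II-2: ee|Ee
E/III-2 aff II-1×II-2: Ee
⇒ E over [I-1,I-2,II-1,II-2,III-1,III-2]: 3 consistent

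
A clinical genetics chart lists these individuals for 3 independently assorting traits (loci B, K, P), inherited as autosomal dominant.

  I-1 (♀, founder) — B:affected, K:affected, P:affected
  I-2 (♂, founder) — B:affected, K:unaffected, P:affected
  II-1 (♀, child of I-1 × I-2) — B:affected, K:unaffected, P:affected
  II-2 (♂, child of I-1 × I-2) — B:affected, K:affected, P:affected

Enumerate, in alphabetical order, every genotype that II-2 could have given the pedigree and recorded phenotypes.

B/I-1 aff ·: Bb|BB
B/I-2 aff ·: Bb|BB
B/II-1 aff I-1×I-2: Bb|BB
B/II-2 aff I-1×I-2: Bb|BB
⇒ B over [I-1,I-2,II-1,II-2]: 13 consistent
K/I-1 aff ·: Kk
K/I-2 un ·: kk
K/II-1 un I-1×I-2: kk
K/II-2 aff I-1×I-2: Kk
⇒ K over [I-1,I-2,II-1,II-2]: 1 consistent
P/I-1 aff ·: Pp|PP
P/I-2 aff ·: Pp|PP
P/II-1 aff I-1×I-2: Pp|PP
P/II-2 aff I-1×I-2: Pp|PP
⇒ P over [I-1,I-2,II-1,II-2]: 13 consistent

II-2 ∈ {BB Kk PP, BB Kk Pp, Bb Kk PP, Bb Kk Pp}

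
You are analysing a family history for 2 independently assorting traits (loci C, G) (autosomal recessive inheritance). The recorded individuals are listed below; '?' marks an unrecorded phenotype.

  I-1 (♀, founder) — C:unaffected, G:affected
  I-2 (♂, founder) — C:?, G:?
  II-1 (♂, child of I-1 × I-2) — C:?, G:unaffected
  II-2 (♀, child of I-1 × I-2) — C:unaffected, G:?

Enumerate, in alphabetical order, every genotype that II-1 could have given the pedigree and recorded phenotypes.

C/I-1 un ·: CC|Cc
C/I-2 ? ·: CC|Cc|cc
C/II-1 ? I-1×I-2: CC|Cc|cc
C/II-2 un I-1×I-2: CC|Cc
⇒ C over [I-1,I-2,II-1,II-2]: 18 consistent
G/I-1 aff ·: gg
G/I-2 ? ·: GG|Gg
G/II-1 un I-1×I-2: Gg
G/II-2 ? I-1×I-2: Gg|gg
⇒ G over [I-1,I-2,II-1,II-2]: 3 consistent

II-1 ∈ {CC Gg, Cc Gg, cc Gg}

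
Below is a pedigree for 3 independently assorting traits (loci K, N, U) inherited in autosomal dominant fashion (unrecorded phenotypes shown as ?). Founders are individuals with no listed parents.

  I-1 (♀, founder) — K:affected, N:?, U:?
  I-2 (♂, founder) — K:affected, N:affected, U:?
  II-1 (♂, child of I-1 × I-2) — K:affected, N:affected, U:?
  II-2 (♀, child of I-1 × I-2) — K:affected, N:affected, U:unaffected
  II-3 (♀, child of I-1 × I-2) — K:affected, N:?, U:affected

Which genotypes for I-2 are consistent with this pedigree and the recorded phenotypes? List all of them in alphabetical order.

I-2 ∈ {KK NN Uu, KK NN uu, KK Nn Uu, KK Nn uu, Kk NN Uu, Kk NN uu, Kk Nn Uu, Kk Nn uu}

K/I-1 aff ·: Kk|KK
K/I-2 aff ·: Kk|KK
K/II-1 aff I-1×I-2: Kk|KK
K/II-2 aff I-1×I-2: Kk|KK
K/II-3 aff I-1×I-2: Kk|KK
⇒ K over [I-1,I-2,II-1,II-2,II-3]: 25 consistent
N/I-1 ? ·: nn|Nn|NN
N/I-2 aff ·: Nn|NN
N/II-1 aff I-1×I-2: Nn|NN
N/II-2 aff I-1×I-2: Nn|NN
N/II-3 ? I-1×I-2: nn|Nn|NN
⇒ N over [I-1,I-2,II-1,II-2,II-3]: 32 consistent
U/I-1 ? ·: uu|Uu
U/I-2 ? ·: uu|Uu
U/II-1 ? I-1×I-2: uu|Uu|UU
U/II-2 un I-1×I-2: uu
U/II-3 aff I-1×I-2: Uu|UU
⇒ U over [I-1,I-2,II-1,II-2,II-3]: 10 consistent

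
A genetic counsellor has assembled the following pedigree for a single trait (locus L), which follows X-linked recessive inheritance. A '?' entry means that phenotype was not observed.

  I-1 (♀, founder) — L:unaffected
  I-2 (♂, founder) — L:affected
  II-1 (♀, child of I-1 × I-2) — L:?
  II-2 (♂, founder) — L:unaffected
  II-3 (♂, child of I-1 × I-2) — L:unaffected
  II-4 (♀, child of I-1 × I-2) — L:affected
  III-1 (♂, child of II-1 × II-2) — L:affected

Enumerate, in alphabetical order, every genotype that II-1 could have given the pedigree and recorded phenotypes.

L/I-1 un ·: X^LX^l
L/I-2 aff ·: X^lY
L/II-1 ? I-1×I-2: X^LX^l|X^lX^l
L/II-2 un ·: X^LY
L/II-3 un I-1×I-2: X^LY
L/II-4 aff I-1×I-2: X^lX^l
L/III-1 aff II-1×II-2: X^lY
⇒ L over [I-1,I-2,II-1,II-2,II-3,II-4,III-1]: 2 consistent

II-1 ∈ {X^LX^l, X^lX^l}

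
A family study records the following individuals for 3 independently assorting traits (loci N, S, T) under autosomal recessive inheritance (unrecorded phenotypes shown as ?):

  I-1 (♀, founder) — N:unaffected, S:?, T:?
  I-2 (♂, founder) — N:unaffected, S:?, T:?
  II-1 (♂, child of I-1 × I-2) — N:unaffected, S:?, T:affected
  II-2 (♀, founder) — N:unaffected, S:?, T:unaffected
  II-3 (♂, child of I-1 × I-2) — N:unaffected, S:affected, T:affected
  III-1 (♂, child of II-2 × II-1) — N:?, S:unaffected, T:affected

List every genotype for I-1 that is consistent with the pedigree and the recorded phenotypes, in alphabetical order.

N/I-1 un ·: NN|Nn
N/I-2 un ·: NN|Nn
N/II-1 un I-1×I-2: NN|Nn
N/II-2 un ·: NN|Nn
N/II-3 un I-1×I-2: NN|Nn
N/III-1 ? II-2×II-1: NN|Nn|nn
⇒ N over [I-1,I-2,II-1,II-2,II-3,III-1]: 51 consistent
S/I-1 ? ·: Ss|ss
S/I-2 ? ·: Ss|ss
S/II-1 ? I-1×I-2: SS|Ss|ss
S/II-2 ? ·: SS|Ss|ss
S/II-3 aff I-1×I-2: ss
S/III-1 un II-2×II-1: SS|Ss
⇒ S over [I-1,I-2,II-1,II-2,II-3,III-1]: 27 consistent
T/I-1 ? ·: Tt|tt
T/I-2 ? ·: Tt|tt
T/II-1 aff I-1×I-2: tt
T/II-2 un ·: Tt
T/II-3 aff I-1×I-2: tt
T/III-1 aff II-2×II-1: tt
⇒ T over [I-1,I-2,II-1,II-2,II-3,III-1]: 4 consistent

I-1 ∈ {NN Ss Tt, NN Ss tt, NN ss Tt, NN ss tt, Nn Ss Tt, Nn Ss tt, Nn ss Tt, Nn ss tt}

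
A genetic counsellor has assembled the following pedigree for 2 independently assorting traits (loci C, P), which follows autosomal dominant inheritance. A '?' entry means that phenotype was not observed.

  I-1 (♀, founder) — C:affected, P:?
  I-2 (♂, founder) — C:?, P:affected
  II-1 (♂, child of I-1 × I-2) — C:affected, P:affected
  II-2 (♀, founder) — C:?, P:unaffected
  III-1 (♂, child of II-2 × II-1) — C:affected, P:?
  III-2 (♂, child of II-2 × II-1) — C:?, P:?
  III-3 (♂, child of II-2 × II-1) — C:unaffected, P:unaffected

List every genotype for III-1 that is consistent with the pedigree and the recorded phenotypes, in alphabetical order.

III-1 ∈ {CC Pp, CC pp, Cc Pp, Cc pp}

C/I-1 aff ·: Cc|CC
C/I-2 ? ·: cc|Cc|CC
C/II-1 aff I-1×I-2: Cc
C/II-2 ? ·: cc|Cc
C/III-1 aff II-2×II-1: Cc|CC
C/III-2 ? II-2×II-1: cc|Cc|CC
C/III-3 un II-2×II-1: cc
⇒ C over [I-1,I-2,II-1,II-2,III-1,III-2,III-3]: 40 consistent
P/I-1 ? ·: pp|Pp|PP
P/I-2 aff ·: Pp|PP
P/II-1 aff I-1×I-2: Pp
P/II-2 un ·: pp
P/III-1 ? II-2×II-1: pp|Pp
P/III-2 ? II-2×II-1: pp|Pp
P/III-3 un II-2×II-1: pp
⇒ P over [I-1,I-2,II-1,II-2,III-1,III-2,III-3]: 20 consistent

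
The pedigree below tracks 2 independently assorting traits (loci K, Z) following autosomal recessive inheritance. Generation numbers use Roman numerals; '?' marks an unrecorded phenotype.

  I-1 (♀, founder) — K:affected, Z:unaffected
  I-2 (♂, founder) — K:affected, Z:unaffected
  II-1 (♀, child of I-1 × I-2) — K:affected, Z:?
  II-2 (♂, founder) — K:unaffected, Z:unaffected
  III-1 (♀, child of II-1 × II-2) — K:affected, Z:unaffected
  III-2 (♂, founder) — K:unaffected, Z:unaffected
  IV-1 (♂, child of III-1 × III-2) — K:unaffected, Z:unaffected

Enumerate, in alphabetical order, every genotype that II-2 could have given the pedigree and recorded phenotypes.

II-2 ∈ {Kk ZZ, Kk Zz}

K/I-1 aff ·: kk
K/I-2 aff ·: kk
K/II-1 aff I-1×I-2: kk
K/II-2 un ·: Kk
K/III-1 aff II-1×II-2: kk
K/III-2 un ·: KK|Kk
K/IV-1 un III-1×III-2: Kk
⇒ K over [I-1,I-2,II-1,II-2,III-1,III-2,IV-1]: 2 consistent
Z/I-1 un ·: ZZ|Zz
Z/I-2 un ·: ZZ|Zz
Z/II-1 ? I-1×I-2: ZZ|Zz|zz
Z/II-2 un ·: ZZ|Zz
Z/III-1 un II-1×II-2: ZZ|Zz
Z/III-2 un ·: ZZ|Zz
Z/IV-1 un III-1×III-2: ZZ|Zz
⇒ Z over [I-1,I-2,II-1,II-2,III-1,III-2,IV-1]: 90 consistent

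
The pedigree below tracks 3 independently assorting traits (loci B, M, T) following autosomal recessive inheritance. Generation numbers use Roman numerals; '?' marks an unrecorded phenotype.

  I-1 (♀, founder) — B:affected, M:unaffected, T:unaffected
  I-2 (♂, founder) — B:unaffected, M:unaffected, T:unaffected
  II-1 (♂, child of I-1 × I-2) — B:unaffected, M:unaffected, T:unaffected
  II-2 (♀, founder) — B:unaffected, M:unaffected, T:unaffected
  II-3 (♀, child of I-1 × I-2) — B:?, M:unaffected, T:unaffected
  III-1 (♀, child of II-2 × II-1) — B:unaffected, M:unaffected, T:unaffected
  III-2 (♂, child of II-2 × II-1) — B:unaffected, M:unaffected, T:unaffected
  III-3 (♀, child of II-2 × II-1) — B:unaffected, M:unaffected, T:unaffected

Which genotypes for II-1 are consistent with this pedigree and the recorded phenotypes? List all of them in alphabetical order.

B/I-1 aff ·: bb
B/I-2 un ·: BB|Bb
B/II-1 un I-1×I-2: Bb
B/II-2 un ·: BB|Bb
B/II-3 ? I-1×I-2: Bb|bb
B/III-1 un II-2×II-1: BB|Bb
B/III-2 un II-2×II-1: BB|Bb
B/III-3 un II-2×II-1: BB|Bb
⇒ B over [I-1,I-2,II-1,II-2,II-3,III-1,III-2,III-3]: 48 consistent
M/I-1 un ·: MM|Mm
M/I-2 un ·: MM|Mm
M/II-1 un I-1×I-2: MM|Mm
M/II-2 un ·: MM|Mm
M/II-3 un I-1×I-2: MM|Mm
M/III-1 un II-2×II-1: MM|Mm
M/III-2 un II-2×II-1: MM|Mm
M/III-3 un II-2×II-1: MM|Mm
⇒ M over [I-1,I-2,II-1,II-2,II-3,III-1,III-2,III-3]: 159 consistent
T/I-1 un ·: TT|Tt
T/I-2 un ·: TT|Tt
T/II-1 un I-1×I-2: TT|Tt
T/II-2 un ·: TT|Tt
T/II-3 un I-1×I-2: TT|Tt
T/III-1 un II-2×II-1: TT|Tt
T/III-2 un II-2×II-1: TT|Tt
T/III-3 un II-2×II-1: TT|Tt
⇒ T over [I-1,I-2,II-1,II-2,II-3,III-1,III-2,III-3]: 159 consistent

II-1 ∈ {Bb MM TT, Bb MM Tt, Bb Mm TT, Bb Mm Tt}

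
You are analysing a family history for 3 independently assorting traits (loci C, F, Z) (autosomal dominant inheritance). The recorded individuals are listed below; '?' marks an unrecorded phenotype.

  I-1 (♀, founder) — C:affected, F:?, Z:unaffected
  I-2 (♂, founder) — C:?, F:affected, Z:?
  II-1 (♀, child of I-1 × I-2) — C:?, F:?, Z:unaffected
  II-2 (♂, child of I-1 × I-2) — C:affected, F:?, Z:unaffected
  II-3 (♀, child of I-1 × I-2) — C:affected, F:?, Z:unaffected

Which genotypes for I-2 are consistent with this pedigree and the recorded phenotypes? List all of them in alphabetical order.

C/I-1 aff ·: Cc|CC
C/I-2 ? ·: cc|Cc|CC
C/II-1 ? I-1×I-2: cc|Cc|CC
C/II-2 aff I-1×I-2: Cc|CC
C/II-3 aff I-1×I-2: Cc|CC
⇒ C over [I-1,I-2,II-1,II-2,II-3]: 32 consistent
F/I-1 ? ·: ff|Ff|FF
F/I-2 aff ·: Ff|FF
F/II-1 ? I-1×I-2: ff|Ff|FF
F/II-2 ? I-1×I-2: ff|Ff|FF
F/II-3 ? I-1×I-2: ff|Ff|FF
⇒ F over [I-1,I-2,II-1,II-2,II-3]: 53 consistent
Z/I-1 un ·: zz
Z/I-2 ? ·: zz|Zz
Z/II-1 un I-1×I-2: zz
Z/II-2 un I-1×I-2: zz
Z/II-3 un I-1×I-2: zz
⇒ Z over [I-1,I-2,II-1,II-2,II-3]: 2 consistent

I-2 ∈ {CC FF Zz, CC FF zz, CC Ff Zz, CC Ff zz, Cc FF Zz, Cc FF zz, Cc Ff Zz, Cc Ff zz, cc FF Zz, cc FF zz, cc Ff Zz, cc Ff zz}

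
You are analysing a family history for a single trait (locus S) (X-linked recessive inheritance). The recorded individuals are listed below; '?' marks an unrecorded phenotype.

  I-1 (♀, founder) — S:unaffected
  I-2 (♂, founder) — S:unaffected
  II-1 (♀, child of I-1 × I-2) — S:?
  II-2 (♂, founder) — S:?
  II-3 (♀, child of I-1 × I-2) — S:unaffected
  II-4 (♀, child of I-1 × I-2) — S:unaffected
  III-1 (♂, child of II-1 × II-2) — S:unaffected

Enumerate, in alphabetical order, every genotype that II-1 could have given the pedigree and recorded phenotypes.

II-1 ∈ {X^SX^S, X^SX^s}

S/I-1 un ·: X^SX^S|X^SX^s
S/I-2 un ·: X^SY
S/II-1 ? I-1×I-2: X^SX^S|X^SX^s
S/II-2 ? ·: X^SY|X^sY
S/II-3 un I-1×I-2: X^SX^S|X^SX^s
S/II-4 un I-1×I-2: X^SX^S|X^SX^s
S/III-1 un II-1×II-2: X^SY
⇒ S over [I-1,I-2,II-1,II-2,II-3,II-4,III-1]: 18 consistent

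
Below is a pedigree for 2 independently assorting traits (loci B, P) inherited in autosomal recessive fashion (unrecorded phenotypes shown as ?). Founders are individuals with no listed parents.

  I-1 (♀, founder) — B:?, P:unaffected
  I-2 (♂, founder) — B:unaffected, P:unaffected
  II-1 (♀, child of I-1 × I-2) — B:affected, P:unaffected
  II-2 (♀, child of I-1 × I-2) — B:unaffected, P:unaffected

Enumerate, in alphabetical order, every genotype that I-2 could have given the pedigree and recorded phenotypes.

B/I-1 ? ·: Bb|bb
B/I-2 un ·: Bb
B/II-1 aff I-1×I-2: bb
B/II-2 un I-1×I-2: BB|Bb
⇒ B over [I-1,I-2,II-1,II-2]: 3 consistent
P/I-1 un ·: PP|Pp
P/I-2 un ·: PP|Pp
P/II-1 un I-1×I-2: PP|Pp
P/II-2 un I-1×I-2: PP|Pp
⇒ P over [I-1,I-2,II-1,II-2]: 13 consistent

I-2 ∈ {Bb PP, Bb Pp}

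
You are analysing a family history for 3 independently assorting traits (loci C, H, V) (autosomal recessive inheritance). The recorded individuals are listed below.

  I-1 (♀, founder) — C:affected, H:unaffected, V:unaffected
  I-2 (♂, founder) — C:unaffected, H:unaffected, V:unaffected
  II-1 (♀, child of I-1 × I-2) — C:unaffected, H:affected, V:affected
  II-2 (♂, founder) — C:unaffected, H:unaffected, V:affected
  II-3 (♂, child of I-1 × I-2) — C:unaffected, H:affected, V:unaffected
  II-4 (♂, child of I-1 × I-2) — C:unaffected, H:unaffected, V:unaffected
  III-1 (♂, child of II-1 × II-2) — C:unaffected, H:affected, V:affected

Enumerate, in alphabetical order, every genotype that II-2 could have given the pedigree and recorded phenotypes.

II-2 ∈ {CC Hh vv, Cc Hh vv}

C/I-1 aff ·: cc
C/I-2 un ·: CC|Cc
C/II-1 un I-1×I-2: Cc
C/II-2 un ·: CC|Cc
C/II-3 un I-1×I-2: Cc
C/II-4 un I-1×I-2: Cc
C/III-1 un II-1×II-2: CC|Cc
⇒ C over [I-1,I-2,II-1,II-2,II-3,II-4,III-1]: 8 consistent
H/I-1 un ·: Hh
H/I-2 un ·: Hh
H/II-1 aff I-1×I-2: hh
H/II-2 un ·: Hh
H/II-3 aff I-1×I-2: hh
H/II-4 un I-1×I-2: HH|Hh
H/III-1 aff II-1×II-2: hh
⇒ H over [I-1,I-2,II-1,II-2,II-3,II-4,III-1]: 2 consistent
V/I-1 un ·: Vv
V/I-2 un ·: Vv
V/II-1 aff I-1×I-2: vv
V/II-2 aff ·: vv
V/II-3 un I-1×I-2: VV|Vv
V/II-4 un I-1×I-2: VV|Vv
V/III-1 aff II-1×II-2: vv
⇒ V over [I-1,I-2,II-1,II-2,II-3,II-4,III-1]: 4 consistent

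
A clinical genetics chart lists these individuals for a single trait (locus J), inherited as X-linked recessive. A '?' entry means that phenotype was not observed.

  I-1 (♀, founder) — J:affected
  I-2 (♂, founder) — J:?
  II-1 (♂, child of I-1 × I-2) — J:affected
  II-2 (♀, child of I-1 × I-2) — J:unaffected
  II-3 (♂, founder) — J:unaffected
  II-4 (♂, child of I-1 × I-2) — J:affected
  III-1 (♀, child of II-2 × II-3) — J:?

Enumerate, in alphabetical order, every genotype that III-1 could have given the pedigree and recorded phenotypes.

III-1 ∈ {X^JX^J, X^JX^j}

J/I-1 aff ·: X^jX^j
J/I-2 ? ·: X^JY
J/II-1 aff I-1×I-2: X^jY
J/II-2 un I-1×I-2: X^JX^j
J/II-3 un ·: X^JY
J/II-4 aff I-1×I-2: X^jY
J/III-1 ? II-2×II-3: X^JX^J|X^JX^j
⇒ J over [I-1,I-2,II-1,II-2,II-3,II-4,III-1]: 2 consistent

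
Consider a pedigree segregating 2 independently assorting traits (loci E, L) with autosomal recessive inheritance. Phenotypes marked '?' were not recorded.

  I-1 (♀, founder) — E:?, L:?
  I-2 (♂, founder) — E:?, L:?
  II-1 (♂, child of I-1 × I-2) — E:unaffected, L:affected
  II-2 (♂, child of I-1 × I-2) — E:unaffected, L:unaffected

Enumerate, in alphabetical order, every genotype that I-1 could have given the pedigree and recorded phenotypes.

E/I-1 ? ·: EE|Ee|ee
E/I-2 ? ·: EE|Ee|ee
E/II-1 un I-1×I-2: EE|Ee
E/II-2 un I-1×I-2: EE|Ee
⇒ E over [I-1,I-2,II-1,II-2]: 17 consistent
L/I-1 ? ·: Ll|ll
L/I-2 ? ·: Ll|ll
L/II-1 aff I-1×I-2: ll
L/II-2 un I-1×I-2: LL|Ll
⇒ L over [I-1,I-2,II-1,II-2]: 4 consistent

I-1 ∈ {EE Ll, EE ll, Ee Ll, Ee ll, ee Ll, ee ll}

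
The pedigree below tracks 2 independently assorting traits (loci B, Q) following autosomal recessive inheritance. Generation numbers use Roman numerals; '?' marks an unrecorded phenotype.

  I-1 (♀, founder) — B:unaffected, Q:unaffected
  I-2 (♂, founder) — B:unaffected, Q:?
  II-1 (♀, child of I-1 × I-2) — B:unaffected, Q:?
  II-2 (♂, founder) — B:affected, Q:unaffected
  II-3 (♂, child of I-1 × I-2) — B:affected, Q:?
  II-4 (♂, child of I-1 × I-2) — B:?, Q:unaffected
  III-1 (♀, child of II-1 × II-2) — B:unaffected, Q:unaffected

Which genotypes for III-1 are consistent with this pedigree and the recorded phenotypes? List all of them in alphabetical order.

III-1 ∈ {Bb QQ, Bb Qq}

B/I-1 un ·: Bb
B/I-2 un ·: Bb
B/II-1 un I-1×I-2: BB|Bb
B/II-2 aff ·: bb
B/II-3 aff I-1×I-2: bb
B/II-4 ? I-1×I-2: BB|Bb|bb
B/III-1 un II-1×II-2: Bb
⇒ B over [I-1,I-2,II-1,II-2,II-3,II-4,III-1]: 6 consistent
Q/I-1 un ·: QQ|Qq
Q/I-2 ? ·: QQ|Qq|qq
Q/II-1 ? I-1×I-2: QQ|Qq|qq
Q/II-2 un ·: QQ|Qq
Q/II-3 ? I-1×I-2: QQ|Qq|qq
Q/II-4 un I-1×I-2: QQ|Qq
Q/III-1 un II-1×II-2: QQ|Qq
⇒ Q over [I-1,I-2,II-1,II-2,II-3,II-4,III-1]: 129 consistent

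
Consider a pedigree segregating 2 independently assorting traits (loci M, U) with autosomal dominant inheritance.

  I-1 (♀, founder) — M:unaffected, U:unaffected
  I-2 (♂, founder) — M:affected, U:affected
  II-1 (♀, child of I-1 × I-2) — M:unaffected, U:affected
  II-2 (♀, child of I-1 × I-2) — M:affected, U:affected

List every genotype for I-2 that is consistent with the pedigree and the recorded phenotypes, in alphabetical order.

M/I-1 un ·: mm
M/I-2 aff ·: Mm
M/II-1 un I-1×I-2: mm
M/II-2 aff I-1×I-2: Mm
⇒ M over [I-1,I-2,II-1,II-2]: 1 consistent
U/I-1 un ·: uu
U/I-2 aff ·: Uu|UU
U/II-1 aff I-1×I-2: Uu
U/II-2 aff I-1×I-2: Uu
⇒ U over [I-1,I-2,II-1,II-2]: 2 consistent

I-2 ∈ {Mm UU, Mm Uu}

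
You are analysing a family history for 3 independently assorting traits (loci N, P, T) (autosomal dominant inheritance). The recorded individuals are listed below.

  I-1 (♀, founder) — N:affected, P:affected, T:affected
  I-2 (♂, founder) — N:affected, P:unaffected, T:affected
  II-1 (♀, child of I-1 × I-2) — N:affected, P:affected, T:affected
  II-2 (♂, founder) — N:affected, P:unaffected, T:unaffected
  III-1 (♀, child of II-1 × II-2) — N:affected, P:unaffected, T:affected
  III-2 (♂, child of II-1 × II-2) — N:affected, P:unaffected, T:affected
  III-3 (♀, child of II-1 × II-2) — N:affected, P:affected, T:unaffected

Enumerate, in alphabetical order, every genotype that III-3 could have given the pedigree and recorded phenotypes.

N/I-1 aff ·: Nn|NN
N/I-2 aff ·: Nn|NN
N/II-1 aff I-1×I-2: Nn|NN
N/II-2 aff ·: Nn|NN
N/III-1 aff II-1×II-2: Nn|NN
N/III-2 aff II-1×II-2: Nn|NN
N/III-3 aff II-1×II-2: Nn|NN
⇒ N over [I-1,I-2,II-1,II-2,III-1,III-2,III-3]: 84 consistent
P/I-1 aff ·: Pp|PP
P/I-2 un ·: pp
P/II-1 aff I-1×I-2: Pp
P/II-2 un ·: pp
P/III-1 un II-1×II-2: pp
P/III-2 un II-1×II-2: pp
P/III-3 aff II-1×II-2: Pp
⇒ P over [I-1,I-2,II-1,II-2,III-1,III-2,III-3]: 2 consistent
T/I-1 aff ·: Tt|TT
T/I-2 aff ·: Tt|TT
T/II-1 aff I-1×I-2: Tt
T/II-2 un ·: tt
T/III-1 aff II-1×II-2: Tt
T/III-2 aff II-1×II-2: Tt
T/III-3 un II-1×II-2: tt
⇒ T over [I-1,I-2,II-1,II-2,III-1,III-2,III-3]: 3 consistent

III-3 ∈ {NN Pp tt, Nn Pp tt}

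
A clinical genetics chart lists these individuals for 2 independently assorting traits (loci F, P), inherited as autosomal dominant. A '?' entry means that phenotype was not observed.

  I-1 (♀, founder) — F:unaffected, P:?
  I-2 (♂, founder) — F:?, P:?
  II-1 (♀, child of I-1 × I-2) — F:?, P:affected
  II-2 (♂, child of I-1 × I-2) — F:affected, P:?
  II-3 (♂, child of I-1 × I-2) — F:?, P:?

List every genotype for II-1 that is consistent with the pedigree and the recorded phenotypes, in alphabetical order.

F/I-1 un ·: ff
F/I-2 ? ·: Ff|FF
F/II-1 ? I-1×I-2: ff|Ff
F/II-2 aff I-1×I-2: Ff
F/II-3 ? I-1×I-2: ff|Ff
⇒ F over [I-1,I-2,II-1,II-2,II-3]: 5 consistent
P/I-1 ? ·: pp|Pp|PP
P/I-2 ? ·: pp|Pp|PP
P/II-1 aff I-1×I-2: Pp|PP
P/II-2 ? I-1×I-2: pp|Pp|PP
P/II-3 ? I-1×I-2: pp|Pp|PP
⇒ P over [I-1,I-2,II-1,II-2,II-3]: 45 consistent

II-1 ∈ {Ff PP, Ff Pp, ff PP, ff Pp}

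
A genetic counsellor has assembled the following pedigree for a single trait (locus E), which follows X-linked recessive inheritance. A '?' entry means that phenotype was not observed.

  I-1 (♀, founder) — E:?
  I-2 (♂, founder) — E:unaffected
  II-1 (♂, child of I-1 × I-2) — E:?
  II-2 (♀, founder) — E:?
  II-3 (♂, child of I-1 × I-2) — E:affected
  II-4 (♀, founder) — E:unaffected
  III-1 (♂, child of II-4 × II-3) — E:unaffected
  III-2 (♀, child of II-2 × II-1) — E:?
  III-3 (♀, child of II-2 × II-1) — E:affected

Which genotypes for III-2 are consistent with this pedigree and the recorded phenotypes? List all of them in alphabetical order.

E/I-1 ? ·: X^EX^e|X^eX^e
E/I-2 un ·: X^EY
E/II-1 ? I-1×I-2: X^eY
E/II-2 ? ·: X^EX^e|X^eX^e
E/II-3 aff I-1×I-2: X^eY
E/II-4 un ·: X^EX^E|X^EX^e
E/III-1 un II-4×II-3: X^EY
E/III-2 ? II-2×II-1: X^EX^e|X^eX^e
E/III-3 aff II-2×II-1: X^eX^e
⇒ E over [I-1,I-2,II-1,II-2,II-3,II-4,III-1,III-2,III-3]: 12 consistent

III-2 ∈ {X^EX^e, X^eX^e}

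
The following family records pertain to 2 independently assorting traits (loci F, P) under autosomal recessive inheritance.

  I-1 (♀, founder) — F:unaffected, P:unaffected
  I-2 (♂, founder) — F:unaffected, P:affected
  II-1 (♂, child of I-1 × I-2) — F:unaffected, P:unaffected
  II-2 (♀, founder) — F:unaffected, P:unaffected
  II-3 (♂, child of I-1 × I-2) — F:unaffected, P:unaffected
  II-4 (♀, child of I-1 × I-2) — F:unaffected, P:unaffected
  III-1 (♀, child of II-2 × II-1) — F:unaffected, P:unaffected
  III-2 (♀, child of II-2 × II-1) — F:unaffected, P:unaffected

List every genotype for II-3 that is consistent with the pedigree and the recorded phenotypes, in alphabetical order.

F/I-1 un ·: FF|Ff
F/I-2 un ·: FF|Ff
F/II-1 un I-1×I-2: FF|Ff
F/II-2 un ·: FF|Ff
F/II-3 un I-1×I-2: FF|Ff
F/II-4 un I-1×I-2: FF|Ff
F/III-1 un II-2×II-1: FF|Ff
F/III-2 un II-2×II-1: FF|Ff
⇒ F over [I-1,I-2,II-1,II-2,II-3,II-4,III-1,III-2]: 161 consistent
P/I-1 un ·: PP|Pp
P/I-2 aff ·: pp
P/II-1 un I-1×I-2: Pp
P/II-2 un ·: PP|Pp
P/II-3 un I-1×I-2: Pp
P/II-4 un I-1×I-2: Pp
P/III-1 un II-2×II-1: PP|Pp
P/III-2 un II-2×II-1: PP|Pp
⇒ P over [I-1,I-2,II-1,II-2,II-3,II-4,III-1,III-2]: 16 consistent

II-3 ∈ {FF Pp, Ff Pp}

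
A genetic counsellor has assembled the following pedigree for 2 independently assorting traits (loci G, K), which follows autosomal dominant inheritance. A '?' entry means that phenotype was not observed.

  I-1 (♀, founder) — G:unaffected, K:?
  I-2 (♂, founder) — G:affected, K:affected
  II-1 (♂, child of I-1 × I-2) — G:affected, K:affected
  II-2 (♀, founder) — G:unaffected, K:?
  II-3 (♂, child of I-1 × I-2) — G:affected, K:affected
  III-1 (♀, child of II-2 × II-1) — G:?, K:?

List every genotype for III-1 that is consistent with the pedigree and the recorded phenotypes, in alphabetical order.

III-1 ∈ {Gg KK, Gg Kk, Gg kk, gg KK, gg Kk, gg kk}

G/I-1 un ·: gg
G/I-2 aff ·: Gg|GG
G/II-1 aff I-1×I-2: Gg
G/II-2 un ·: gg
G/II-3 aff I-1×I-2: Gg
G/III-1 ? II-2×II-1: gg|Gg
⇒ G over [I-1,I-2,II-1,II-2,II-3,III-1]: 4 consistent
K/I-1 ? ·: kk|Kk|KK
K/I-2 aff ·: Kk|KK
K/II-1 aff I-1×I-2: Kk|KK
K/II-2 ? ·: kk|Kk|KK
K/II-3 aff I-1×I-2: Kk|KK
K/III-1 ? II-2×II-1: kk|Kk|KK
⇒ K over [I-1,I-2,II-1,II-2,II-3,III-1]: 84 consistent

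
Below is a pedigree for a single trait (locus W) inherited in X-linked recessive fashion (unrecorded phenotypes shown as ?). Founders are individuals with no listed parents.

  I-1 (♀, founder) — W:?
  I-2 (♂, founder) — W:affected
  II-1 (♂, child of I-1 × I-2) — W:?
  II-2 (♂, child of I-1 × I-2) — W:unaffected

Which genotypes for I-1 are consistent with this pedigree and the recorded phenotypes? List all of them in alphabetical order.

I-1 ∈ {X^WX^W, X^WX^w}

W/I-1 ? ·: X^WX^W|X^WX^w
W/I-2 aff ·: X^wY
W/II-1 ? I-1×I-2: X^WY|X^wY
W/II-2 un I-1×I-2: X^WY
⇒ W over [I-1,I-2,II-1,II-2]: 3 consistent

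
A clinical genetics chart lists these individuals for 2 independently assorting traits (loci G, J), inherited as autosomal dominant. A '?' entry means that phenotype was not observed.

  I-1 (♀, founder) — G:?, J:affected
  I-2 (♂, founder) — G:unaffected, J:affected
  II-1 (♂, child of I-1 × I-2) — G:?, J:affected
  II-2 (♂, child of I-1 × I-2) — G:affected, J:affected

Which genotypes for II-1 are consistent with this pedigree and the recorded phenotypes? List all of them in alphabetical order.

G/I-1 ? ·: Gg|GG
G/I-2 un ·: gg
G/II-1 ? I-1×I-2: gg|Gg
G/II-2 aff I-1×I-2: Gg
⇒ G over [I-1,I-2,II-1,II-2]: 3 consistent
J/I-1 aff ·: Jj|JJ
J/I-2 aff ·: Jj|JJ
J/II-1 aff I-1×I-2: Jj|JJ
J/II-2 aff I-1×I-2: Jj|JJ
⇒ J over [I-1,I-2,II-1,II-2]: 13 consistent

II-1 ∈ {Gg JJ, Gg Jj, gg JJ, gg Jj}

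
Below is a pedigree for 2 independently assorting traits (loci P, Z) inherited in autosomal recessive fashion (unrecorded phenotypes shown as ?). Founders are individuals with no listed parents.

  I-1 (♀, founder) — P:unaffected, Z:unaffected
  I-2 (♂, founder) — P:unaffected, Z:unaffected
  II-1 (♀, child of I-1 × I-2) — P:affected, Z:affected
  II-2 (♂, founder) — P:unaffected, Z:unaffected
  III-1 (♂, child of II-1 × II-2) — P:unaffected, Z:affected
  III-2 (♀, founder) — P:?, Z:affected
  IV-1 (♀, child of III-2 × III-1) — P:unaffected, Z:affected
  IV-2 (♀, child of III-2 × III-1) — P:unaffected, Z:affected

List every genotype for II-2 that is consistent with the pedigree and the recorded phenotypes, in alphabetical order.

II-2 ∈ {PP Zz, Pp Zz}

P/I-1 un ·: Pp
P/I-2 un ·: Pp
P/II-1 aff I-1×I-2: pp
P/II-2 un ·: PP|Pp
P/III-1 un II-1×II-2: Pp
P/III-2 ? ·: PP|Pp|pp
P/IV-1 un III-2×III-1: PP|Pp
P/IV-2 un III-2×III-1: PP|Pp
⇒ P over [I-1,I-2,II-1,II-2,III-1,III-2,IV-1,IV-2]: 18 consistent
Z/I-1 un ·: Zz
Z/I-2 un ·: Zz
Z/II-1 aff I-1×I-2: zz
Z/II-2 un ·: Zz
Z/III-1 aff II-1×II-2: zz
Z/III-2 aff ·: zz
Z/IV-1 aff III-2×III-1: zz
Z/IV-2 aff III-2×III-1: zz
⇒ Z over [I-1,I-2,II-1,II-2,III-1,III-2,IV-1,IV-2]: 1 consistent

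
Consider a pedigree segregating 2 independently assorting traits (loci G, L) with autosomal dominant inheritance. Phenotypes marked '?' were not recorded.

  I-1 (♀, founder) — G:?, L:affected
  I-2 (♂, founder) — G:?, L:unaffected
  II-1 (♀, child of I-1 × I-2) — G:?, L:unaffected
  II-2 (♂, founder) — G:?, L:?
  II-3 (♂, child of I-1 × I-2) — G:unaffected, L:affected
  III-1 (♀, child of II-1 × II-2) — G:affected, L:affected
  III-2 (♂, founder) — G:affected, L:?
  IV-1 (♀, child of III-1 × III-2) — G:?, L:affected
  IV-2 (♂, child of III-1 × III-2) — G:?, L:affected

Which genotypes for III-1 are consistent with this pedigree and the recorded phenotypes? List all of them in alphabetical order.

G/I-1 ? ·: gg|Gg
G/I-2 ? ·: gg|Gg
G/II-1 ? I-1×I-2: gg|Gg|GG
G/II-2 ? ·: gg|Gg|GG
G/II-3 un I-1×I-2: gg
G/III-1 aff II-1×II-2: Gg|GG
G/III-2 aff ·: Gg|GG
G/IV-1 ? III-1×III-2: gg|Gg|GG
G/IV-2 ? III-1×III-2: gg|Gg|GG
⇒ G over [I-1,I-2,II-1,II-2,II-3,III-1,III-2,IV-1,IV-2]: 287 consistent
L/I-1 aff ·: Ll
L/I-2 un ·: ll
L/II-1 un I-1×I-2: ll
L/II-2 ? ·: Ll|LL
L/II-3 aff I-1×I-2: Ll
L/III-1 aff II-1×II-2: Ll
L/III-2 ? ·: ll|Ll|LL
L/IV-1 aff III-1×III-2: Ll|LL
L/IV-2 aff III-1×III-2: Ll|LL
⇒ L over [I-1,I-2,II-1,II-2,II-3,III-1,III-2,IV-1,IV-2]: 18 consistent

III-1 ∈ {GG Ll, Gg Ll}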